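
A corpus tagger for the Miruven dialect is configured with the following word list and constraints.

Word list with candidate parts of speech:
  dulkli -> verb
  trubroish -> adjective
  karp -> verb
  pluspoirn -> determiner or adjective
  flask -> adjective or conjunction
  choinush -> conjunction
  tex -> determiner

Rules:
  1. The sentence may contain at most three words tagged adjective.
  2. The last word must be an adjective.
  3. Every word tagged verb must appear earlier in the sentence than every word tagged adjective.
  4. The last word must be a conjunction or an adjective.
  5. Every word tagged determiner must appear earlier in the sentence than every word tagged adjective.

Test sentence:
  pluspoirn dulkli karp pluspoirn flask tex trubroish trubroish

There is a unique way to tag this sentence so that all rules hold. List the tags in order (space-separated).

Candidates per position — 1:pluspoirn {determiner,adjective}; 2:dulkli {verb}; 3:karp {verb}; 4:pluspoirn {determiner,adjective}; 5:flask {adjective,conjunction}; 6:tex {determiner}; 7:trubroish {adjective}; 8:trubroish {adjective}.
Word 1 cannot be adjective — rule 3 would then fail for every completion. It is determiner.
Word 4 cannot be adjective — rule 5 would then fail for every completion. It is determiner.
Word 5 cannot be adjective — rule 5 would then fail for every completion. It is conjunction.
So the tagging must be: determiner verb verb determiner conjunction determiner adjective adjective.
Verifying each rule — rule 1 ✓; rule 2 ✓; rule 3 ✓; rule 4 ✓; rule 5 ✓.

determiner verb verb determiner conjunction determiner adjective adjective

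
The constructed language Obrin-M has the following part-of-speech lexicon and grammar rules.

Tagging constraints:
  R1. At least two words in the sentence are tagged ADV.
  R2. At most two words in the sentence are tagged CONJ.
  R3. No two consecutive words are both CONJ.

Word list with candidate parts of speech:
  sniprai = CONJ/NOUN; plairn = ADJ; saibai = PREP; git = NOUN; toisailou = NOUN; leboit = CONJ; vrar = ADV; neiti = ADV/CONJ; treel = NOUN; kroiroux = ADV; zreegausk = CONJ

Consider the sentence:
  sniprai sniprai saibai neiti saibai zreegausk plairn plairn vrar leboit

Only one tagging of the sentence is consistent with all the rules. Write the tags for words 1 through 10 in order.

Candidates per position — 1:sniprai {CONJ,NOUN}; 2:sniprai {CONJ,NOUN}; 3:saibai {PREP}; 4:neiti {ADV,CONJ}; 5:saibai {PREP}; 6:zreegausk {CONJ}; 7:plairn {ADJ}; 8:plairn {ADJ}; 9:vrar {ADV}; 10:leboit {CONJ}.
At position 1, choosing CONJ makes rule 2 impossible to satisfy; hence NOUN.
At position 2, choosing CONJ makes rule 2 impossible to satisfy; hence NOUN.
At position 4, choosing CONJ makes rule 1 impossible to satisfy; hence ADV.
The only consistent sequence is: NOUN NOUN PREP ADV PREP CONJ ADJ ADJ ADV CONJ.
Check: rule 1 satisfied; rule 2 satisfied; rule 3 satisfied.

NOUN NOUN PREP ADV PREP CONJ ADJ ADJ ADV CONJ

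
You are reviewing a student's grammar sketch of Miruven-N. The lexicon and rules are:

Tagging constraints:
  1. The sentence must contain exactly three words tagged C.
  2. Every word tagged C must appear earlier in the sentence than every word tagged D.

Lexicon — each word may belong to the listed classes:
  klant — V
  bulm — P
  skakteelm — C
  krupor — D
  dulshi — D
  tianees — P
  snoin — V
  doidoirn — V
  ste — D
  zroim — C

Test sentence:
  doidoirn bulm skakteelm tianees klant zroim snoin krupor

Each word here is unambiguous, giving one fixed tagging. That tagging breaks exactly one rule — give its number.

Fixed tagging: V P C P V C V D.
Checking each rule: R1 ✗, R2 ✓.
Only rule 1 fails.

1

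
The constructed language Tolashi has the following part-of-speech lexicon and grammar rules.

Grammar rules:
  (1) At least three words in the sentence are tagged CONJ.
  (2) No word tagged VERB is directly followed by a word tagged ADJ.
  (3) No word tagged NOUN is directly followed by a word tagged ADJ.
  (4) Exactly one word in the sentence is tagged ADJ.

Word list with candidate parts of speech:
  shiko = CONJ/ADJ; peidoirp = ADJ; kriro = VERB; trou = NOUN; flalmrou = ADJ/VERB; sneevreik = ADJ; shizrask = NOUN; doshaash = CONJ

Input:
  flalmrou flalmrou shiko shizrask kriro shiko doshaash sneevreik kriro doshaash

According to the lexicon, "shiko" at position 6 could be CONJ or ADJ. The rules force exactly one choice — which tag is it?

CONJ

Candidates per position — 1:flalmrou {ADJ,VERB}; 2:flalmrou {ADJ,VERB}; 3:shiko {CONJ,ADJ}; 4:shizrask {NOUN}; 5:kriro {VERB}; 6:shiko {CONJ,ADJ}; 7:doshaash {CONJ}; 8:sneevreik {ADJ}; 9:kriro {VERB}; 10:doshaash {CONJ}.
If word 1 were ADJ, no tagging could satisfy rule 4; so word 1 is VERB.
If word 2 were ADJ, no tagging could satisfy rule 2; so word 2 is VERB.
If word 3 were ADJ, no tagging could satisfy rule 2; so word 3 is CONJ.
If word 6 were ADJ, no tagging could satisfy rule 2; so word 6 is CONJ.
The unique satisfying tagging is: VERB VERB CONJ NOUN VERB CONJ CONJ ADJ VERB CONJ.
Verifying each rule — rule 1 holds; rule 2 holds; rule 3 holds; rule 4 holds.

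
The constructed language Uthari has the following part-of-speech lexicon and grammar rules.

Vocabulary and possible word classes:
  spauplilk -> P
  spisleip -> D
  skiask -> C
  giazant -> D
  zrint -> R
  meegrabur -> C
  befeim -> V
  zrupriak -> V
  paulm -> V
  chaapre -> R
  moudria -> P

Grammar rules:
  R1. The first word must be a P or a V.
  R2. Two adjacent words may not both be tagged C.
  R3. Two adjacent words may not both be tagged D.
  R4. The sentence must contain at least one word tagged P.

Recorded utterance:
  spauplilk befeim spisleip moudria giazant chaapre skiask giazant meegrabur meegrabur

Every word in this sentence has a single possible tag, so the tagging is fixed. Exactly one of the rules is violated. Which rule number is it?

2

Fixed tagging: P V D P D R C D C C.
Rule check: R1 holds, R2 violated, R3 holds, R4 holds.
Only rule 2 fails.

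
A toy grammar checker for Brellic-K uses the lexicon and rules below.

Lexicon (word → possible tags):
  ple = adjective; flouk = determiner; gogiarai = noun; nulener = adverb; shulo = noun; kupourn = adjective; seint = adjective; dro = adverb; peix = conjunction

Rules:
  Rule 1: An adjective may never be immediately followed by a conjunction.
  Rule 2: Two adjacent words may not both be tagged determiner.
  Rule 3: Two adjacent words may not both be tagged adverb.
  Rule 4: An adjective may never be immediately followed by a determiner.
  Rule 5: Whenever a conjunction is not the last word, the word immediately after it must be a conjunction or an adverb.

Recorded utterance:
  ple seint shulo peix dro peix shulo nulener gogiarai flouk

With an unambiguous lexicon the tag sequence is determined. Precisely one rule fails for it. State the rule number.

5

Fixed tagging: adjective adjective noun conjunction adverb conjunction noun adverb noun determiner.
Checking each rule: R1 pass, R2 pass, R3 pass, R4 pass, R5 fail.
Only rule 5 fails.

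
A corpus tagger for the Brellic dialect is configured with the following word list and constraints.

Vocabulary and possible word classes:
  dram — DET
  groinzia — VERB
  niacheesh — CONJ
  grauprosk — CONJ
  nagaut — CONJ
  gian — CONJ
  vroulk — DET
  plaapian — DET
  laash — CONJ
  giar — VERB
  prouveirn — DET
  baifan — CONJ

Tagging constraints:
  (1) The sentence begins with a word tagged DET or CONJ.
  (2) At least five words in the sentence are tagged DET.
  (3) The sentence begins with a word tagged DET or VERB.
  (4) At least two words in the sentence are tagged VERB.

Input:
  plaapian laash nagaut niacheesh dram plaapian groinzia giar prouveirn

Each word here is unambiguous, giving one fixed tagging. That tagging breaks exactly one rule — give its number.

Fixed tagging: DET CONJ CONJ CONJ DET DET VERB VERB DET.
Checking each rule: R1 pass, R2 fail, R3 pass, R4 pass.
Only rule 2 fails.

2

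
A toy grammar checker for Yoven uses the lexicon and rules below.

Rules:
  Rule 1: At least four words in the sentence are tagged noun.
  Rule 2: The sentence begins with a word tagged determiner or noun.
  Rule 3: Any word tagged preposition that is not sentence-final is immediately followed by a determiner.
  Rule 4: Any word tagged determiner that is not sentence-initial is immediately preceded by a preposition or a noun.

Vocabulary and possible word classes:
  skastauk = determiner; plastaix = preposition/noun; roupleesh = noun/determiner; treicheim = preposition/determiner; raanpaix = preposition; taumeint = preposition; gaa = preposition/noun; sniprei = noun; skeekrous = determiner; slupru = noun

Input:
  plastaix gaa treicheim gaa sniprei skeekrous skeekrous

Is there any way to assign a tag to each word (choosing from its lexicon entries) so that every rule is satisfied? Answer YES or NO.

Candidates per position — 1:plastaix {preposition,noun}; 2:gaa {preposition,noun}; 3:treicheim {preposition,determiner}; 4:gaa {preposition,noun}; 5:sniprei {noun}; 6:skeekrous {determiner}; 7:skeekrous {determiner}.
Rule 4 cannot be satisfied by any choice of tags from the lexicon.
So there is no consistent tagging.

NO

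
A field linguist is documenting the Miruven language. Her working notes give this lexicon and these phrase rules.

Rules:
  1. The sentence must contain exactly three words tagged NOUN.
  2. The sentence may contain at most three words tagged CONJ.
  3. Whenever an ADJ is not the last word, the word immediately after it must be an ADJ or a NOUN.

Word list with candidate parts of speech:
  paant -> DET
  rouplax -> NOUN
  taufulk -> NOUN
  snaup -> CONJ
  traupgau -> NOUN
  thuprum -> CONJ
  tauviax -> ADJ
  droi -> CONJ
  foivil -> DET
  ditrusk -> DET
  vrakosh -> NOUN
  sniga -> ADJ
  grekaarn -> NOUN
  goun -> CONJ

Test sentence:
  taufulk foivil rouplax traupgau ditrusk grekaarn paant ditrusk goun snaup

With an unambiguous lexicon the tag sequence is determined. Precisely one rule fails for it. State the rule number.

Fixed tagging: NOUN DET NOUN NOUN DET NOUN DET DET CONJ CONJ.
Checking each rule: R1 ✗, R2 ✓, R3 ✓.
Only rule 1 fails.

1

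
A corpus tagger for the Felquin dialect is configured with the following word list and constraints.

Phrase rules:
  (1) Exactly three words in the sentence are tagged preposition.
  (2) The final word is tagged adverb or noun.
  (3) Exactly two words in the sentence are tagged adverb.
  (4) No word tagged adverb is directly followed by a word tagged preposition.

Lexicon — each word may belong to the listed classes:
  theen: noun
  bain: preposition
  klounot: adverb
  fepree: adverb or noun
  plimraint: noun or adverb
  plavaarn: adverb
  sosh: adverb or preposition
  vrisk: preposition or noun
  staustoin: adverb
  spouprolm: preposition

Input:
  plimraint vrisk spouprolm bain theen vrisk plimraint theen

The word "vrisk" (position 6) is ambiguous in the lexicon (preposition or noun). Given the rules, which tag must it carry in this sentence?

preposition

Candidates per position — 1:plimraint {noun,adverb}; 2:vrisk {preposition,noun}; 3:spouprolm {preposition}; 4:bain {preposition}; 5:theen {noun}; 6:vrisk {preposition,noun}; 7:plimraint {noun,adverb}; 8:theen {noun}.
If word 1 were noun, no tagging could satisfy rule 3; so word 1 is adverb.
If word 2 were preposition, no tagging could satisfy rule 4; so word 2 is noun.
If word 6 were noun, no tagging could satisfy rule 1; so word 6 is preposition.
If word 7 were noun, no tagging could satisfy rule 3; so word 7 is adverb.
That leaves exactly one tagging: adverb noun preposition preposition noun preposition adverb noun.
Checking: rule 1 ok; rule 2 ok; rule 3 ok; rule 4 ok.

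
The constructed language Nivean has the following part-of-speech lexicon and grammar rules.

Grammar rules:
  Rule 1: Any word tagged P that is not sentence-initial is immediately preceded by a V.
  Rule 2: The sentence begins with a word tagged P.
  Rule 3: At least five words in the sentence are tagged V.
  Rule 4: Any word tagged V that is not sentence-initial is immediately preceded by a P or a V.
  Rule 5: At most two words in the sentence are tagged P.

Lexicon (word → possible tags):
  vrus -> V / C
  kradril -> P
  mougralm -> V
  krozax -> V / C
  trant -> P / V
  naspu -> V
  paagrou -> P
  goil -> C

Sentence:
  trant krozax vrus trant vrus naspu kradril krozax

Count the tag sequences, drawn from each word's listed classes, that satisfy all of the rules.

Candidates per position — 1:trant {P,V}; 2:krozax {V,C}; 3:vrus {V,C}; 4:trant {P,V}; 5:vrus {V,C}; 6:naspu {V}; 7:kradril {P}; 8:krozax {V,C}.
There are 64 candidate sequences in total.
The sequences that satisfy every rule: P V V V V V P V; P V V V V V P C.
Count = 2.

2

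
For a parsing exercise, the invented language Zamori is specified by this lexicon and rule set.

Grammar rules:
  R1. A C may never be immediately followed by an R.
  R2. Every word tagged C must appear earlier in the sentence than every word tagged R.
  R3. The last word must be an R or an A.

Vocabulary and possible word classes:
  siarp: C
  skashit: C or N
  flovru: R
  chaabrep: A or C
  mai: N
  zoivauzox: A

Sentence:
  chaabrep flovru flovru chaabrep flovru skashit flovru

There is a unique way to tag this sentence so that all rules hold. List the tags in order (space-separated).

Candidates per position — 1:chaabrep {A,C}; 2:flovru {R}; 3:flovru {R}; 4:chaabrep {A,C}; 5:flovru {R}; 6:skashit {C,N}; 7:flovru {R}.
If word 1 were C, no tagging could satisfy rule 1; so word 1 is A.
If word 4 were C, no tagging could satisfy rule 1; so word 4 is A.
If word 6 were C, no tagging could satisfy rule 1; so word 6 is N.
That leaves exactly one tagging: A R R A R N R.
Verifying each rule — rule 1 ✓; rule 2 ✓; rule 3 ✓.

A R R A R N R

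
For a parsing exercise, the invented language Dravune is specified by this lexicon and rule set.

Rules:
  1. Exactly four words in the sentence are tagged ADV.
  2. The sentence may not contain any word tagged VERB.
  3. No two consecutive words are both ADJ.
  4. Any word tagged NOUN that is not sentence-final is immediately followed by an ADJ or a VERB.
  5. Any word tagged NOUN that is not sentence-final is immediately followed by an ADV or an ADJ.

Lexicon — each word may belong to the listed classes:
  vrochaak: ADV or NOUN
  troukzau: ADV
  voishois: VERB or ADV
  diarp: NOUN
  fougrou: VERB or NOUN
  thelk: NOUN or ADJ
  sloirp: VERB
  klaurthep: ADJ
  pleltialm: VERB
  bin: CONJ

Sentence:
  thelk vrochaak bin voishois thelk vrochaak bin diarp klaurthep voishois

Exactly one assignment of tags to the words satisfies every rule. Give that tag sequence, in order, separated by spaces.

Candidates per position — 1:thelk {NOUN,ADJ}; 2:vrochaak {ADV,NOUN}; 3:bin {CONJ}; 4:voishois {VERB,ADV}; 5:thelk {NOUN,ADJ}; 6:vrochaak {ADV,NOUN}; 7:bin {CONJ}; 8:diarp {NOUN}; 9:klaurthep {ADJ}; 10:voishois {VERB,ADV}.
If word 1 were NOUN, no tagging could satisfy rule 4; so word 1 is ADJ.
If word 2 were NOUN, no tagging could satisfy rule 1; so word 2 is ADV.
If word 4 were VERB, no tagging could satisfy rule 1; so word 4 is ADV.
If word 5 were NOUN, no tagging could satisfy rule 4; so word 5 is ADJ.
If word 6 were NOUN, no tagging could satisfy rule 1; so word 6 is ADV.
If word 10 were VERB, no tagging could satisfy rule 1; so word 10 is ADV.
That leaves exactly one tagging: ADJ ADV CONJ ADV ADJ ADV CONJ NOUN ADJ ADV.
Checking: rule 1 satisfied; rule 2 satisfied; rule 3 satisfied; rule 4 satisfied; rule 5 satisfied.

ADJ ADV CONJ ADV ADJ ADV CONJ NOUN ADJ ADV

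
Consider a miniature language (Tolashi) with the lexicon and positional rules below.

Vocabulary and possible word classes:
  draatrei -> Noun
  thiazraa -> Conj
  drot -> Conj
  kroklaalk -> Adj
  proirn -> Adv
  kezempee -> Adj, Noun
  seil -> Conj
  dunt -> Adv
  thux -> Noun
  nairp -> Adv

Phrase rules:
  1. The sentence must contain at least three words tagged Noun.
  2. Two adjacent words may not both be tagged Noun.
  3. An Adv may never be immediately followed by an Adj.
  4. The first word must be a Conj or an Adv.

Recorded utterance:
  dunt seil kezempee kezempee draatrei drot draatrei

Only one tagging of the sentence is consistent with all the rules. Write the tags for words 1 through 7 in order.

Adv Conj Noun Adj Noun Conj Noun

Candidates per position — 1:dunt {Adv}; 2:seil {Conj}; 3:kezempee {Adj,Noun}; 4:kezempee {Adj,Noun}; 5:draatrei {Noun}; 6:drot {Conj}; 7:draatrei {Noun}.
Word 4 cannot be Noun — rule 2 would then fail for every completion. It is Adj.
Word 3 cannot be Adj — rule 1 would then fail for every completion. It is Noun.
So the tagging must be: Adv Conj Noun Adj Noun Conj Noun.
Checking: rule 1 holds; rule 2 holds; rule 3 holds; rule 4 holds.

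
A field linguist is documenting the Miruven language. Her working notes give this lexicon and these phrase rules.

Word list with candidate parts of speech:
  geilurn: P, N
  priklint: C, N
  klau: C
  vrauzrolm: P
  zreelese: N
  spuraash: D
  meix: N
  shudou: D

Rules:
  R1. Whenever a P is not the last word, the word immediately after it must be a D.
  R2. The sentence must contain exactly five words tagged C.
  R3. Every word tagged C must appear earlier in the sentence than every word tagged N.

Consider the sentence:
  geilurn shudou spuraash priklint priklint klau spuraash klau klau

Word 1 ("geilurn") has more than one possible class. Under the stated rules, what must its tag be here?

Candidates per position — 1:geilurn {P,N}; 2:shudou {D}; 3:spuraash {D}; 4:priklint {C,N}; 5:priklint {C,N}; 6:klau {C}; 7:spuraash {D}; 8:klau {C}; 9:klau {C}.
Position 1: N is ruled out by rule 3; that leaves P.
Position 4: N is ruled out by rule 2; that leaves C.
Position 5: N is ruled out by rule 2; that leaves C.
So the tagging must be: P D D C C C D C C.
Rule-by-rule: rule 1 satisfied; rule 2 satisfied; rule 3 satisfied.

P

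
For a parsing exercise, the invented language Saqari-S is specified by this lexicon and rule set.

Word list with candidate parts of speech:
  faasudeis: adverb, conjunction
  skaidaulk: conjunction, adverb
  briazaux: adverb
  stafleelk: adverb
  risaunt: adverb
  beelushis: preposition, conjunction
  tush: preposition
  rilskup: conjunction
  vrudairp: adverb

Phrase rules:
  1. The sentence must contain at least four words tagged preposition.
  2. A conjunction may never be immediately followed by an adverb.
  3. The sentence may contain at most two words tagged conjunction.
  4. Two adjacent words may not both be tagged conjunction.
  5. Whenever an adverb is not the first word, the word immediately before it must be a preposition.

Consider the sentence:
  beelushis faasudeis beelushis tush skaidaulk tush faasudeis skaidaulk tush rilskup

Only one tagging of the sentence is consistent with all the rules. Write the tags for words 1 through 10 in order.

preposition adverb preposition preposition adverb preposition adverb conjunction preposition conjunction

Candidates per position — 1:beelushis {preposition,conjunction}; 2:faasudeis {adverb,conjunction}; 3:beelushis {preposition,conjunction}; 4:tush {preposition}; 5:skaidaulk {conjunction,adverb}; 6:tush {preposition}; 7:faasudeis {adverb,conjunction}; 8:skaidaulk {conjunction,adverb}; 9:tush {preposition}; 10:rilskup {conjunction}.
Position 8: tagging it adverb would leave rule 5 unsatisfiable, so it must be conjunction.
Position 1: tagging it conjunction would leave rule 3 unsatisfiable, so it must be preposition.
Position 2: tagging it conjunction would leave rule 3 unsatisfiable, so it must be adverb.
Position 3: tagging it conjunction would leave rule 3 unsatisfiable, so it must be preposition.
Position 5: tagging it conjunction would leave rule 3 unsatisfiable, so it must be adverb.
Position 7: tagging it conjunction would leave rule 3 unsatisfiable, so it must be adverb.
That leaves exactly one tagging: preposition adverb preposition preposition adverb preposition adverb conjunction preposition conjunction.
Verifying each rule — rule 1 satisfied; rule 2 satisfied; rule 3 satisfied; rule 4 satisfied; rule 5 satisfied.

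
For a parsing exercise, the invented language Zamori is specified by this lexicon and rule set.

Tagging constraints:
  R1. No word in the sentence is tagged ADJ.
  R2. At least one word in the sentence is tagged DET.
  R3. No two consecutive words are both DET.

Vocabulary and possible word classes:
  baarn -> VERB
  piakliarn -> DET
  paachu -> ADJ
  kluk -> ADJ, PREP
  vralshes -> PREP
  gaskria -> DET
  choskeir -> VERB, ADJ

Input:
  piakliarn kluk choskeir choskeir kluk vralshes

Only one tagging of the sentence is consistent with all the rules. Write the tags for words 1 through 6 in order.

Candidates per position — 1:piakliarn {DET}; 2:kluk {ADJ,PREP}; 3:choskeir {VERB,ADJ}; 4:choskeir {VERB,ADJ}; 5:kluk {ADJ,PREP}; 6:vralshes {PREP}.
Position 2: tagging it ADJ would leave rule 1 unsatisfiable, so it must be PREP.
Position 3: tagging it ADJ would leave rule 1 unsatisfiable, so it must be VERB.
Position 4: tagging it ADJ would leave rule 1 unsatisfiable, so it must be VERB.
Position 5: tagging it ADJ would leave rule 1 unsatisfiable, so it must be PREP.
The unique satisfying tagging is: DET PREP VERB VERB PREP PREP.
Check: rule 1 holds; rule 2 holds; rule 3 holds.

DET PREP VERB VERB PREP PREP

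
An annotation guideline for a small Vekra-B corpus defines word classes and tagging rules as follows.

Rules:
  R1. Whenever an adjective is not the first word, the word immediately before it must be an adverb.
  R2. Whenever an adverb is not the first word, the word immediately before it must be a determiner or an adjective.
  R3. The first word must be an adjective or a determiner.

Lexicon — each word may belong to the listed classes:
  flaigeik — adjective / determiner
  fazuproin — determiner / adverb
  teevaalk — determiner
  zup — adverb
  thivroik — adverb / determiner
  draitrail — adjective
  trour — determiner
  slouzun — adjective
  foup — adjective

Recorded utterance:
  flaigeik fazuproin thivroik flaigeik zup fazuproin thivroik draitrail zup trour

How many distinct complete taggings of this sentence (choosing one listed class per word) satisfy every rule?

8

Candidates per position — 1:flaigeik {adjective,determiner}; 2:fazuproin {determiner,adverb}; 3:thivroik {adverb,determiner}; 4:flaigeik {adjective,determiner}; 5:zup {adverb}; 6:fazuproin {determiner,adverb}; 7:thivroik {adverb,determiner}; 8:draitrail {adjective}; 9:zup {adverb}; 10:trour {determiner}.
There are 64 candidate sequences in total.
Checking each against the rules leaves 8 sequences.
Count = 8.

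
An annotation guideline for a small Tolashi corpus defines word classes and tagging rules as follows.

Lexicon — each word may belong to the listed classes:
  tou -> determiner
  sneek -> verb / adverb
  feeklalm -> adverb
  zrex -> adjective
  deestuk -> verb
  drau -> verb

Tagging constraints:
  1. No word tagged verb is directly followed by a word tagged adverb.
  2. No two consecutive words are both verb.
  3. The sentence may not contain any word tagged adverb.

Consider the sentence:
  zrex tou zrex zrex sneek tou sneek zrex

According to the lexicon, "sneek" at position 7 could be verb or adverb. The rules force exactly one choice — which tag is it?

Candidates per position — 1:zrex {adjective}; 2:tou {determiner}; 3:zrex {adjective}; 4:zrex {adjective}; 5:sneek {verb,adverb}; 6:tou {determiner}; 7:sneek {verb,adverb}; 8:zrex {adjective}.
Position 5: adverb is ruled out by rule 3; that leaves verb.
Position 7: adverb is ruled out by rule 3; that leaves verb.
That leaves exactly one tagging: adjective determiner adjective adjective verb determiner verb adjective.
Rule-by-rule: rule 1 satisfied; rule 2 satisfied; rule 3 satisfied.

verb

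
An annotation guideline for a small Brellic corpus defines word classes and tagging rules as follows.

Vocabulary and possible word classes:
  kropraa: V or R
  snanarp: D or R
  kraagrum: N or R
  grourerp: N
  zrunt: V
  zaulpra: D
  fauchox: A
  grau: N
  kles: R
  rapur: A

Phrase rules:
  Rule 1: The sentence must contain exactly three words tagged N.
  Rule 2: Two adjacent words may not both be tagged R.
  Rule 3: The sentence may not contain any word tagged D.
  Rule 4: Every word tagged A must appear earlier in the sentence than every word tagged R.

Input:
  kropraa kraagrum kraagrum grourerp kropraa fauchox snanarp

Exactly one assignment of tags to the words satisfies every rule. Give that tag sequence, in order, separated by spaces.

V N N N V A R

Candidates per position — 1:kropraa {V,R}; 2:kraagrum {N,R}; 3:kraagrum {N,R}; 4:grourerp {N}; 5:kropraa {V,R}; 6:fauchox {A}; 7:snanarp {D,R}.
Word 1 cannot be R — rule 4 would then fail for every completion. It is V.
Word 2 cannot be R — rule 1 would then fail for every completion. It is N.
Word 3 cannot be R — rule 1 would then fail for every completion. It is N.
Word 5 cannot be R — rule 4 would then fail for every completion. It is V.
Word 7 cannot be D — rule 3 would then fail for every completion. It is R.
The only consistent sequence is: V N N N V A R.
Verifying each rule — rule 1 ok; rule 2 ok; rule 3 ok; rule 4 ok.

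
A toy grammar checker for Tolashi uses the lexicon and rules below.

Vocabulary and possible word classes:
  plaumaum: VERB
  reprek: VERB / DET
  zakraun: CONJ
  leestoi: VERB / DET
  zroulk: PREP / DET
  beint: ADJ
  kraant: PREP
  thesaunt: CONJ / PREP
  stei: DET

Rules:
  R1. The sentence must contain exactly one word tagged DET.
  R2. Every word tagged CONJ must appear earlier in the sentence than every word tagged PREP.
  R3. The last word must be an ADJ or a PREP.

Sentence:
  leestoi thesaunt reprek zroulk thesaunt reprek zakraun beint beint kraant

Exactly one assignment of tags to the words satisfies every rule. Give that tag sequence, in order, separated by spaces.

VERB CONJ VERB DET CONJ VERB CONJ ADJ ADJ PREP

Candidates per position — 1:leestoi {VERB,DET}; 2:thesaunt {CONJ,PREP}; 3:reprek {VERB,DET}; 4:zroulk {PREP,DET}; 5:thesaunt {CONJ,PREP}; 6:reprek {VERB,DET}; 7:zakraun {CONJ}; 8:beint {ADJ}; 9:beint {ADJ}; 10:kraant {PREP}.
At position 2, choosing PREP makes rule 2 impossible to satisfy; hence CONJ.
At position 4, choosing PREP makes rule 2 impossible to satisfy; hence DET.
At position 5, choosing PREP makes rule 2 impossible to satisfy; hence CONJ.
At position 6, choosing DET makes rule 1 impossible to satisfy; hence VERB.
At position 1, choosing DET makes rule 1 impossible to satisfy; hence VERB.
At position 3, choosing DET makes rule 1 impossible to satisfy; hence VERB.
So the tagging must be: VERB CONJ VERB DET CONJ VERB CONJ ADJ ADJ PREP.
Checking: rule 1 satisfied; rule 2 satisfied; rule 3 satisfied.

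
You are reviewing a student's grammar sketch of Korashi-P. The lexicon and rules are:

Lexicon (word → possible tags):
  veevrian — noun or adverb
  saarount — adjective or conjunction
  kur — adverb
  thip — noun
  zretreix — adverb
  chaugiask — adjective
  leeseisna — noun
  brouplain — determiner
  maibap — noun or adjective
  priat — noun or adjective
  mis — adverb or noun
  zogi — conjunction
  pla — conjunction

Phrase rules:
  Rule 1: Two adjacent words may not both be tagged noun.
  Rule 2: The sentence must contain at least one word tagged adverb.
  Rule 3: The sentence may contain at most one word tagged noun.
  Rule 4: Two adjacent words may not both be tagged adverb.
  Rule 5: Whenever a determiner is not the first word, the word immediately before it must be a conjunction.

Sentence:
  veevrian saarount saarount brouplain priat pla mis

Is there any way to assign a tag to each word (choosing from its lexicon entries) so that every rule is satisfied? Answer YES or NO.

YES

Candidates per position — 1:veevrian {noun,adverb}; 2:saarount {adjective,conjunction}; 3:saarount {adjective,conjunction}; 4:brouplain {determiner}; 5:priat {noun,adjective}; 6:pla {conjunction}; 7:mis {adverb,noun}.
One satisfying assignment: adverb adjective conjunction determiner noun conjunction adverb.
Rule-by-rule: rule 1 satisfied; rule 2 satisfied; rule 3 satisfied; rule 4 satisfied; rule 5 satisfied.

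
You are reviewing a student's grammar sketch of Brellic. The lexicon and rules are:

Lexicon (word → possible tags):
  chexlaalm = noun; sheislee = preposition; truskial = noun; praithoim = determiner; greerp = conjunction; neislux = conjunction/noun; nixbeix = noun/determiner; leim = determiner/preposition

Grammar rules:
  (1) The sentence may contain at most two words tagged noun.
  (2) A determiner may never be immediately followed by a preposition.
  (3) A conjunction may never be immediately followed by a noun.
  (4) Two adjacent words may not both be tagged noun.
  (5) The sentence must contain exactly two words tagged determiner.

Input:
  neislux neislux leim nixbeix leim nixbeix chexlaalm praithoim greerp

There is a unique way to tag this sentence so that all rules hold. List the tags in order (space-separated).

conjunction conjunction preposition noun preposition determiner noun determiner conjunction

Candidates per position — 1:neislux {conjunction,noun}; 2:neislux {conjunction,noun}; 3:leim {determiner,preposition}; 4:nixbeix {noun,determiner}; 5:leim {determiner,preposition}; 6:nixbeix {noun,determiner}; 7:chexlaalm {noun}; 8:praithoim {determiner}; 9:greerp {conjunction}.
At position 6, choosing noun makes rule 4 impossible to satisfy; hence determiner.
At position 3, choosing determiner makes rule 5 impossible to satisfy; hence preposition.
At position 4, choosing determiner makes rule 5 impossible to satisfy; hence noun.
At position 5, choosing determiner makes rule 5 impossible to satisfy; hence preposition.
At position 1, choosing noun makes rule 1 impossible to satisfy; hence conjunction.
At position 2, choosing noun makes rule 1 impossible to satisfy; hence conjunction.
The unique satisfying tagging is: conjunction conjunction preposition noun preposition determiner noun determiner conjunction.
Rule-by-rule: rule 1 ✓; rule 2 ✓; rule 3 ✓; rule 4 ✓; rule 5 ✓.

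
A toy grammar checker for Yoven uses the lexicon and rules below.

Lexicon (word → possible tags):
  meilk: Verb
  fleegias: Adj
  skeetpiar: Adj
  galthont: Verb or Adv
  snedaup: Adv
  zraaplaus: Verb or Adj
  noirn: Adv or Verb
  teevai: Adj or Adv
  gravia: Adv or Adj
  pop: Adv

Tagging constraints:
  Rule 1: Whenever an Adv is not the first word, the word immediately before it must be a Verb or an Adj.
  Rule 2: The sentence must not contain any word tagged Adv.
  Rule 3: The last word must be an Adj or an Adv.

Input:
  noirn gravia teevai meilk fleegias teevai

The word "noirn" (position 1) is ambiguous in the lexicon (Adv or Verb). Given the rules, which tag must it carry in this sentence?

Candidates per position — 1:noirn {Adv,Verb}; 2:gravia {Adv,Adj}; 3:teevai {Adj,Adv}; 4:meilk {Verb}; 5:fleegias {Adj}; 6:teevai {Adj,Adv}.
At position 1, choosing Adv makes rule 2 impossible to satisfy; hence Verb.
At position 2, choosing Adv makes rule 2 impossible to satisfy; hence Adj.
At position 3, choosing Adv makes rule 2 impossible to satisfy; hence Adj.
At position 6, choosing Adv makes rule 2 impossible to satisfy; hence Adj.
The unique satisfying tagging is: Verb Adj Adj Verb Adj Adj.
Verifying each rule — rule 1 ✓; rule 2 ✓; rule 3 ✓.

Verb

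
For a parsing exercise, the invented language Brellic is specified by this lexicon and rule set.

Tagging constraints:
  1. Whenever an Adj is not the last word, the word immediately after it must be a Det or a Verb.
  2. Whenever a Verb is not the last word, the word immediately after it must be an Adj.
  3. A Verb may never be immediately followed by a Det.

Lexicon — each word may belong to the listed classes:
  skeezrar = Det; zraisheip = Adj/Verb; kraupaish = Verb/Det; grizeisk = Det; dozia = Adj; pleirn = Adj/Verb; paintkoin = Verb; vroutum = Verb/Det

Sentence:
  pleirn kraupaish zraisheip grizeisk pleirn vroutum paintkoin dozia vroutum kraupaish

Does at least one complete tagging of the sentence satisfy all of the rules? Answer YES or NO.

Candidates per position — 1:pleirn {Adj,Verb}; 2:kraupaish {Verb,Det}; 3:zraisheip {Adj,Verb}; 4:grizeisk {Det}; 5:pleirn {Adj,Verb}; 6:vroutum {Verb,Det}; 7:paintkoin {Verb}; 8:dozia {Adj}; 9:vroutum {Verb,Det}; 10:kraupaish {Verb,Det}.
One satisfying assignment: Adj Det Adj Det Adj Det Verb Adj Det Verb.
Verifying each rule — rule 1 holds; rule 2 holds; rule 3 holds.

YES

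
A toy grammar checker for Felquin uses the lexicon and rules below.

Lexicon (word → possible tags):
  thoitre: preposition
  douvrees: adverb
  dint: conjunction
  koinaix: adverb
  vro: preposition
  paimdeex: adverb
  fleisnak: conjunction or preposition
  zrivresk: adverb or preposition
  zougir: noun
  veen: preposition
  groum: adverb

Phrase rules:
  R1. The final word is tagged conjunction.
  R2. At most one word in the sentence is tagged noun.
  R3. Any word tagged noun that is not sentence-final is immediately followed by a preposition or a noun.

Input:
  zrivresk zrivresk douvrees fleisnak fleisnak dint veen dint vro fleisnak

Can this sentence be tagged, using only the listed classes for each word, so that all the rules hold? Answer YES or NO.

YES

Candidates per position — 1:zrivresk {adverb,preposition}; 2:zrivresk {adverb,preposition}; 3:douvrees {adverb}; 4:fleisnak {conjunction,preposition}; 5:fleisnak {conjunction,preposition}; 6:dint {conjunction}; 7:veen {preposition}; 8:dint {conjunction}; 9:vro {preposition}; 10:fleisnak {conjunction,preposition}.
One satisfying assignment: preposition adverb adverb preposition conjunction conjunction preposition conjunction preposition conjunction.
Verifying each rule — rule 1 ✓; rule 2 ✓; rule 3 ✓.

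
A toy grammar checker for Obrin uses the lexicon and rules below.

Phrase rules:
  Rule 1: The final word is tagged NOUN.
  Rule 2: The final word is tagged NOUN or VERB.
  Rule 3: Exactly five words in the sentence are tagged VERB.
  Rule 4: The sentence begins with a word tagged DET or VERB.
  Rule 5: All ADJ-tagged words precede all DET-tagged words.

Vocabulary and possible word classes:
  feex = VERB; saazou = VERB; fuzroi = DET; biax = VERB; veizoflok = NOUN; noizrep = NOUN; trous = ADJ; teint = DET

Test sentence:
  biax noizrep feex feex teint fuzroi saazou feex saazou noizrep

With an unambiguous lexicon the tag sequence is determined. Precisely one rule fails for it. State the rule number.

3

Fixed tagging: VERB NOUN VERB VERB DET DET VERB VERB VERB NOUN.
Checking each rule: R1 holds, R2 holds, R3 violated, R4 holds, R5 holds.
Only rule 3 fails.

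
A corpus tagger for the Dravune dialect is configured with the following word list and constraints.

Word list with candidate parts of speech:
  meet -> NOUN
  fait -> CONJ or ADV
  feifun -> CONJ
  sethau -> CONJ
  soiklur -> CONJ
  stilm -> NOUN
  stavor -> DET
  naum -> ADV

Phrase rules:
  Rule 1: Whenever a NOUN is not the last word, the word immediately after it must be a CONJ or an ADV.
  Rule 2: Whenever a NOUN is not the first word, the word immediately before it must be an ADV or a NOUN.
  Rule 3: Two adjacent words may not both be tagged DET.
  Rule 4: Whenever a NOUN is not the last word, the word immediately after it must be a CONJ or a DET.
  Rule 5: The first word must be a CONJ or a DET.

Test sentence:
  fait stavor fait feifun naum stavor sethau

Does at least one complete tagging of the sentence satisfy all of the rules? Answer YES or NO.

Candidates per position — 1:fait {CONJ,ADV}; 2:stavor {DET}; 3:fait {CONJ,ADV}; 4:feifun {CONJ}; 5:naum {ADV}; 6:stavor {DET}; 7:sethau {CONJ}.
One satisfying assignment: CONJ DET CONJ CONJ ADV DET CONJ.
Rule-by-rule: rule 1 satisfied; rule 2 satisfied; rule 3 satisfied; rule 4 satisfied; rule 5 satisfied.

YES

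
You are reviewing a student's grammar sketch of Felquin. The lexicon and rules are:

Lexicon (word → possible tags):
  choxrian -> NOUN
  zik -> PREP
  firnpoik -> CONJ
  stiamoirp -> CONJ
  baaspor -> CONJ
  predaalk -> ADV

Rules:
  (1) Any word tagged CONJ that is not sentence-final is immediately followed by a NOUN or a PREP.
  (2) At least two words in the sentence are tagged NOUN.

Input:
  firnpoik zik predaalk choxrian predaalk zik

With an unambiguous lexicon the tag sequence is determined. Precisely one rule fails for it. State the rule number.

2

Fixed tagging: CONJ PREP ADV NOUN ADV PREP.
Applying the rules: R1 ok, R2 fails.
Only rule 2 fails.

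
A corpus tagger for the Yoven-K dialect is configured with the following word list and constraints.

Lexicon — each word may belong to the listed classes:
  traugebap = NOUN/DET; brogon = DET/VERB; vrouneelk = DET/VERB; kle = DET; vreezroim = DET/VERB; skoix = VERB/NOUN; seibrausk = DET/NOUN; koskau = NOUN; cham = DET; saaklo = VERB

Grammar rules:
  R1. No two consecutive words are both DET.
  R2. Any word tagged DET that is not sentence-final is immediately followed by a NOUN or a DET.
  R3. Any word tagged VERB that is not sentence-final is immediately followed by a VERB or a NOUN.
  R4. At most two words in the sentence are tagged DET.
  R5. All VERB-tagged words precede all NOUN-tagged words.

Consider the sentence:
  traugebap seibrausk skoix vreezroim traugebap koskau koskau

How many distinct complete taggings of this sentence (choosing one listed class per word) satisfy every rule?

3

Candidates per position — 1:traugebap {NOUN,DET}; 2:seibrausk {DET,NOUN}; 3:skoix {VERB,NOUN}; 4:vreezroim {DET,VERB}; 5:traugebap {NOUN,DET}; 6:koskau {NOUN}; 7:koskau {NOUN}.
There are 32 candidate sequences in total.
The sequences that satisfy every rule: NOUN DET NOUN DET NOUN NOUN NOUN; NOUN NOUN NOUN DET NOUN NOUN NOUN; DET NOUN NOUN DET NOUN NOUN NOUN.
Count = 3.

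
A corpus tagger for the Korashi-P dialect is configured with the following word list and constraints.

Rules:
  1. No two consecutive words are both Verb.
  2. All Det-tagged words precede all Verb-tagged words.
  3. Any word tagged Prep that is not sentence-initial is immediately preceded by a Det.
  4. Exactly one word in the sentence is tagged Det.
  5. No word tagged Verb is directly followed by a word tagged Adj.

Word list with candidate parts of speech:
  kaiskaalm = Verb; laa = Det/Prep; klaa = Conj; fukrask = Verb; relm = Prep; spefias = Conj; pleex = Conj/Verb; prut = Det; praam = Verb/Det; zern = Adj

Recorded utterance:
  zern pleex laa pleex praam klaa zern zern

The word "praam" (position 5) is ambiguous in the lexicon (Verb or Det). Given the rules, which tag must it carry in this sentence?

Candidates per position — 1:zern {Adj}; 2:pleex {Conj,Verb}; 3:laa {Det,Prep}; 4:pleex {Conj,Verb}; 5:praam {Verb,Det}; 6:klaa {Conj}; 7:zern {Adj}; 8:zern {Adj}.
Position 3: tagging it Prep would leave rule 3 unsatisfiable, so it must be Det.
Position 5: tagging it Det would leave rule 4 unsatisfiable, so it must be Verb.
Position 2: tagging it Verb would leave rule 2 unsatisfiable, so it must be Conj.
Position 4: tagging it Verb would leave rule 1 unsatisfiable, so it must be Conj.
The unique satisfying tagging is: Adj Conj Det Conj Verb Conj Adj Adj.
Verifying each rule — rule 1 satisfied; rule 2 satisfied; rule 3 satisfied; rule 4 satisfied; rule 5 satisfied.

Verb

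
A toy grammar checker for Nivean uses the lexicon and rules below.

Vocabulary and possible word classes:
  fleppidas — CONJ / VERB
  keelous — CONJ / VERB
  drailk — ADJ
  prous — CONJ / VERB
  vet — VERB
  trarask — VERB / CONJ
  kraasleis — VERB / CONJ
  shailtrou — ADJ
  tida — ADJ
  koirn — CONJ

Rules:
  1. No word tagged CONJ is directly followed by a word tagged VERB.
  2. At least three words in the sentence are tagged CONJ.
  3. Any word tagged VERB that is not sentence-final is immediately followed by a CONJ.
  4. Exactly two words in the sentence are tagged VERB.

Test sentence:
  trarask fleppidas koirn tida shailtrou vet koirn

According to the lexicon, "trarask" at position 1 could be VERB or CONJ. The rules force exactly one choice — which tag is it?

Candidates per position — 1:trarask {VERB,CONJ}; 2:fleppidas {CONJ,VERB}; 3:koirn {CONJ}; 4:tida {ADJ}; 5:shailtrou {ADJ}; 6:vet {VERB}; 7:koirn {CONJ}.
Position 1: the remaining choice is settled jointly with positions 2 — only VERB at position 1 is part of a tagging that satisfies every rule.
That leaves exactly one tagging: VERB CONJ CONJ ADJ ADJ VERB CONJ.
Verifying each rule — rule 1 satisfied; rule 2 satisfied; rule 3 satisfied; rule 4 satisfied.

VERB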